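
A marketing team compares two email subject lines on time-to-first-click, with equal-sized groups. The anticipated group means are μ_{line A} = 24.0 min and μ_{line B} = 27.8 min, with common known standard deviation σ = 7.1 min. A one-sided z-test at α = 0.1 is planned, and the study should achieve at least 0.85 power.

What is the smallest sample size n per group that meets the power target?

Standardized effect: d = |μ_{line A} − μ_{line B}| / σ = |24.0 − 27.8| / 7.1 = 0.5352
For power 0.85 need Φ(δ − z_{0.1}) = 0.85, so δ = z_{0.1} + z_{0.15} = 1.282 + 1.036 = 2.318.
δ = d·√(n/2) ⇒ n = 2(δ/d)² = 2 × (2.318 / 0.5352)² = 37.51.
Rounding up, n = 38 per group.

n = 38 per group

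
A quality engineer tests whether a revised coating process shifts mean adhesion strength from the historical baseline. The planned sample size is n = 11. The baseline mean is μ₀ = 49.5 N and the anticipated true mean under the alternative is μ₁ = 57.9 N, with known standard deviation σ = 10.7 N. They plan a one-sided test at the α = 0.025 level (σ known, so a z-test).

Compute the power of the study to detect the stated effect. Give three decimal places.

Power ≈ 0.740

Standardized effect: d = |μ₁ − μ₀| / σ = |57.9 − 49.5| / 10.7 = 0.7850
Noncentrality parameter: δ = d·√n = 0.7850 × √11 = 2.6037
Critical value for a one-sided test at α = 0.025: z_α = 1.960.
Power = Φ(δ − 1.960) = Φ(0.644) = 0.7401.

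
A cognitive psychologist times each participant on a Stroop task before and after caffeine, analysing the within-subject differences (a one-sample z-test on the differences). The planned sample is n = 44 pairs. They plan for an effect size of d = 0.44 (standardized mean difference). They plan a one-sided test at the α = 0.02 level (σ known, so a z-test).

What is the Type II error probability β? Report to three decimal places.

Noncentrality parameter: δ = d·√n = 0.44 × √44 = 2.9186
One-sided α = 0.02 → critical value z_{0.02} = 2.054.
Power = P(Z > 2.054 − δ) = Φ(0.865) = 0.8064.
Type II error: β = 1 − power = 1 − 0.8064 = 0.1936.

β ≈ 0.194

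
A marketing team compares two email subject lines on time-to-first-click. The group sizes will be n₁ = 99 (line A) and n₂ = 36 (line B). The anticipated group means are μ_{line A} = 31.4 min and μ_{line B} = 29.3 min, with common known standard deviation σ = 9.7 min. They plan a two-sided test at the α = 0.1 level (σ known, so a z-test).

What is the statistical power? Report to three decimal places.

Power ≈ 0.300

Standardized effect: d = |μ_{line A} − μ_{line B}| / σ = |31.4 − 29.3| / 9.7 = 0.2165
Noncentrality parameter: δ = d / √(1/n₁ + 1/n₂) = 0.2165 / √(1/99 + 1/36) = 1.1124
Critical value for a two-sided test at α = 0.1: z_{α/2} = 1.645.
Power = Φ(δ − 1.645) + Φ(−δ − 1.645) = Φ(-0.532) + Φ(-2.757) = 0.2972 + 0.0029 = 0.3001.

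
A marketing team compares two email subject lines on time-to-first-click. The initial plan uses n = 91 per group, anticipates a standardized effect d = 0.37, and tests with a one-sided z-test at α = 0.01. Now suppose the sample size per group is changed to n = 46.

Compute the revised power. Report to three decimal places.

With n = 46 per group: δ = d·√(n/2) = 0.37 × √(46/2) = 1.7745. Critical value z_{0.01} = 2.326.
Revised power = Φ(δ − 2.326) = Φ(-0.552) = 0.2905.

Power ≈ 0.291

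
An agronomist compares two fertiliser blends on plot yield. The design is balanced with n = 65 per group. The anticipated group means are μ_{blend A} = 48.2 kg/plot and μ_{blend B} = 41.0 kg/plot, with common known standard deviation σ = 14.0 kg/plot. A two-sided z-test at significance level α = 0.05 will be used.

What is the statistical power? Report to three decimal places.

Power ≈ 0.834

Standardized effect: d = |μ_{blend A} − μ_{blend B}| / σ = |48.2 − 41.0| / 14.0 = 0.5143
Noncentrality parameter: δ = d·√(n/2) = 0.5143 × √(65/2) = 2.9319
Two-sided α = 0.05 → critical value z_{0.025} = 1.960.
Power = Φ(δ − 1.960) + Φ(−δ − 1.960) = Φ(0.972) + Φ(-4.892) = 0.8345 + 0.0000 = 0.8345.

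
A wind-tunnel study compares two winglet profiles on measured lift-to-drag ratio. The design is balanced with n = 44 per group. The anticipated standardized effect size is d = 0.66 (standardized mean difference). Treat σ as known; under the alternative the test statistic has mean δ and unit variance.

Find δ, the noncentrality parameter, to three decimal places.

δ ≈ 3.096

The noncentrality parameter scales effect size by the design's sample-size factor: δ = d·√(n/2) = 0.66 × √(44/2) = 3.0957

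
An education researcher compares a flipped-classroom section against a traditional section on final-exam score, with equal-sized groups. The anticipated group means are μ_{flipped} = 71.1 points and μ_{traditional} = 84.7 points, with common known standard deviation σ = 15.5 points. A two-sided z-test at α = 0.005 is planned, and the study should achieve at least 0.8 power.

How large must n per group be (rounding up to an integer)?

Standardized effect: d = |μ_{flipped} − μ_{traditional}| / σ = |71.1 − 84.7| / 15.5 = 0.8774
For power 0.8 need Φ(δ − z_{0.0025}) = 0.8, so δ = z_{0.0025} + z_{0.20} = 2.807 + 0.842 = 3.649.
(For δ > 0 the lower-tail rejection region contributes negligibly to power, so the one-term inversion is standard.)
δ = d·√(n/2) ⇒ n = 2(δ/d)² = 2 × (3.649 / 0.8774)² = 34.58.
Rounding up, n = 35 per group.

n = 35 per group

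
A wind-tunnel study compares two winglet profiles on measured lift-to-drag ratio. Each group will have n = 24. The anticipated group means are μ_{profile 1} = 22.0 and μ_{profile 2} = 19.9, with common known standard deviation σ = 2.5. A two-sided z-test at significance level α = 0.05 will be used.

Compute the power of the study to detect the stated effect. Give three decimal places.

Standardized effect: d = |μ_{profile 1} − μ_{profile 2}| / σ = |22.0 − 19.9| / 2.5 = 0.8400
Noncentrality parameter: δ = d·√(n/2) = 0.8400 × √(24/2) = 2.9098
Two-sided α = 0.05 → critical value z_{0.025} = 1.960.
Power = Φ(δ − 1.960) + Φ(−δ − 1.960) = Φ(0.950) + Φ(-4.870) = 0.8289 + 0.0000 = 0.8289.

Power ≈ 0.829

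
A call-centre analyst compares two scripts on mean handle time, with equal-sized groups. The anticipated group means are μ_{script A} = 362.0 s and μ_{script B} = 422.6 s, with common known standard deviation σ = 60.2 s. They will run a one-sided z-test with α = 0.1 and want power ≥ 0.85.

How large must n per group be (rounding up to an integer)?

n = 11 per group

Standardized effect: d = |μ_{script A} − μ_{script B}| / σ = |362.0 − 422.6| / 60.2 = 1.0066
For power 0.85 need Φ(δ − z_{0.1}) = 0.85, so δ = z_{0.1} + z_{0.15} = 1.282 + 1.036 = 2.318.
δ = d·√(n/2) ⇒ n = 2(δ/d)² = 2 × (2.318 / 1.0066)² = 10.60.
Rounding up, n = 11 per group.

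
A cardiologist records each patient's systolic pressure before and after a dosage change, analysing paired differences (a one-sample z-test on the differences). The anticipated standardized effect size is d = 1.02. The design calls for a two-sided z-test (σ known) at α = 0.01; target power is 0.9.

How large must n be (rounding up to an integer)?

n = 15

For power 0.9 need Φ(δ − z_{0.005}) = 0.9, so δ = z_{0.005} + z_{0.10} = 2.576 + 1.282 = 3.857.
(For δ > 0 the lower-tail rejection region contributes negligibly to power, so the one-term inversion is standard.)
δ = d·√n ⇒ n = (δ/d)² = (3.857 / 1.02)² = 14.30.
Rounding up, n = 15.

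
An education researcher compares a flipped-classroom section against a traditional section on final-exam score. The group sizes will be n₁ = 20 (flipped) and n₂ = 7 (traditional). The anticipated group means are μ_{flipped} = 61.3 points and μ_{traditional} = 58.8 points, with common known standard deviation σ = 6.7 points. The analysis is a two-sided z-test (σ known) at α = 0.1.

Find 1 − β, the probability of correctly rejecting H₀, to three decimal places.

Standardized effect: d = |μ_{flipped} − μ_{traditional}| / σ = |61.3 − 58.8| / 6.7 = 0.3731
Noncentrality parameter: δ = d / √(1/n₁ + 1/n₂) = 0.3731 / √(1/20 + 1/7) = 0.8497
Two-sided α = 0.1 → critical value z_{0.05} = 1.645.
Power = Φ(δ − 1.645) + Φ(−δ − 1.645) = Φ(-0.795) + Φ(-2.495) = 0.2133 + 0.0063 = 0.2196.

Power ≈ 0.220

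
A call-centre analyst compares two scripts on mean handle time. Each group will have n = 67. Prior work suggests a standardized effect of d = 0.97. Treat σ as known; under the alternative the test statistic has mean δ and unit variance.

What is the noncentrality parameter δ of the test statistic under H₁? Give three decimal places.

δ ≈ 5.614

The noncentrality parameter scales effect size by the design's sample-size factor: δ = d·√(n/2) = 0.97 × √(67/2) = 5.6143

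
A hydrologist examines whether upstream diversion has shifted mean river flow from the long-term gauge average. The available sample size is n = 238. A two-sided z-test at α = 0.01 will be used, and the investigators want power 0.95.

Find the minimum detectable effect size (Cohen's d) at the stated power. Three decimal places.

d ≈ 0.274

Required noncentrality: δ = z_{0.005} + z_{0.05} = 2.576 + 1.645 = 4.221.
(Lower-tail contribution to power is negligible for δ > 0.)
δ = d·√n ⇒ d = δ/√n = 4.221/√238 = 0.2736.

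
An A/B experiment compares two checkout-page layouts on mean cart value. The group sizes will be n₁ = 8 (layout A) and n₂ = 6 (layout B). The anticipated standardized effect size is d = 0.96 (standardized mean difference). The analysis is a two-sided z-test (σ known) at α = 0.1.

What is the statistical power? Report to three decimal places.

Noncentrality parameter: δ = d / √(1/n₁ + 1/n₂) = 0.96 / √(1/8 + 1/6) = 1.7776
Two-sided α = 0.1 → critical value z_{0.05} = 1.645.
Power = Φ(δ − 1.645) + Φ(−δ − 1.645) = Φ(0.133) + Φ(-3.422) = 0.5528 + 0.0003 = 0.5531.

Power ≈ 0.553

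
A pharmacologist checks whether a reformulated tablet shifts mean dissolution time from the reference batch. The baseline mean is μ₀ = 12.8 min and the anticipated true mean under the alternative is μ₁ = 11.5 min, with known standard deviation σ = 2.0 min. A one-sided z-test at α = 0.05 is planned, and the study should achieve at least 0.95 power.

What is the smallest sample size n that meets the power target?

n = 26

Standardized effect: d = |μ₁ − μ₀| / σ = |11.5 − 12.8| / 2.0 = 0.6500
For power 0.95 need Φ(δ − z_{0.05}) = 0.95, so δ = z_{0.05} + z_{0.05} = 1.645 + 1.645 = 3.290.
δ = d·√n ⇒ n = (δ/d)² = (3.290 / 0.6500)² = 25.61.
Round up to the next whole unit.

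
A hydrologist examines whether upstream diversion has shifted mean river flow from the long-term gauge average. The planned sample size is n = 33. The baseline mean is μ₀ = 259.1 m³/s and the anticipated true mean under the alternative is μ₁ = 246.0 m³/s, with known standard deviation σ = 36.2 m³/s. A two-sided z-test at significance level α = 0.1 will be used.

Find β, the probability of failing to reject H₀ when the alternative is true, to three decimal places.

β ≈ 0.332

Standardized effect: d = |μ₁ − μ₀| / σ = |246.0 − 259.1| / 36.2 = 0.3619
Noncentrality parameter: δ = d·√n = 0.3619 × √33 = 2.0788
Two-sided α = 0.1 → critical value z_{0.05} = 1.645.
Power = Φ(δ − 1.645) + Φ(−δ − 1.645) = Φ(0.434) + Φ(-3.724) = 0.6678 + 0.0001 = 0.6679.
Type II error: β = 1 − power = 1 − 0.6679 = 0.3321.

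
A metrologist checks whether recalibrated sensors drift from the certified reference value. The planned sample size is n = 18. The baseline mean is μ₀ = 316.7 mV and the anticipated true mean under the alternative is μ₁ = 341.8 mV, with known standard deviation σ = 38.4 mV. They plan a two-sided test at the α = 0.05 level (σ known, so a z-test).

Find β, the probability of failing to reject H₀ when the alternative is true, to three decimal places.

β ≈ 0.208

Standardized effect: d = |μ₁ − μ₀| / σ = |341.8 − 316.7| / 38.4 = 0.6536
Noncentrality parameter: δ = d·√n = 0.6536 × √18 = 2.7732
Critical value for a two-sided test at α = 0.05: z_{α/2} = 1.960.
Power = Φ(δ − 1.960) + Φ(−δ − 1.960) = Φ(0.813) + Φ(-4.733) = 0.7920 + 0.0000 = 0.7920.
Type II error: β = 1 − power = 1 − 0.7920 = 0.2080.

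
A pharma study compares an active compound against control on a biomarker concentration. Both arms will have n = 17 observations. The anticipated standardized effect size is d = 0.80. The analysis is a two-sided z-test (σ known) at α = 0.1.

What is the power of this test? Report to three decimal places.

Power ≈ 0.754

Noncentrality parameter: δ = d·√(n/2) = 0.80 × √(17/2) = 2.3324
Two-sided α = 0.1 → critical value z_{0.05} = 1.645.
Power = Φ(δ − 1.645) + Φ(−δ − 1.645) = Φ(0.688) + Φ(-3.977) = 0.7541 + 0.0000 = 0.7542.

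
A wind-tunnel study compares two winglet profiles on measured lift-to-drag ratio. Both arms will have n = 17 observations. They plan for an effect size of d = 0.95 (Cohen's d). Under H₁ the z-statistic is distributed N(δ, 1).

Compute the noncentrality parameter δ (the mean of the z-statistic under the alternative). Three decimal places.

δ = d·√(n/2) = 0.95 × √(17/2) = 2.7697

δ ≈ 2.770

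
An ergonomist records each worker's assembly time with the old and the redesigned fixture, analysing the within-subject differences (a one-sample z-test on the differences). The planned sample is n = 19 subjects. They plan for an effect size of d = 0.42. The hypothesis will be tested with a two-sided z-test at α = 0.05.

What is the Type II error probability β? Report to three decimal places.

Noncentrality parameter: λ = d·√n = 0.42 × √19 = 1.8307
Two-sided α = 0.05 → critical value z_{0.025} = 1.960.
Power = Φ(λ − 1.960) + Φ(−λ − 1.960) = Φ(-0.129) + Φ(-3.791) = 0.4486 + 0.0001 = 0.4487.
Type II error: β = 1 − power = 1 − 0.4487 = 0.5513.

β ≈ 0.551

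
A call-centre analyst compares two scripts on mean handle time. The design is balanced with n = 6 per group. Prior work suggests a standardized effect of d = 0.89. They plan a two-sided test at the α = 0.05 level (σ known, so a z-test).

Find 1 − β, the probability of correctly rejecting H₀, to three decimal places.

Power ≈ 0.338

Noncentrality parameter: δ = d·√(n/2) = 0.89 × √(6/2) = 1.5415
Critical value for a two-sided test at α = 0.05: z_{α/2} = 1.960.
Power = Φ(δ − 1.960) + Φ(−δ − 1.960) = Φ(-0.418) + Φ(-3.501) = 0.3378 + 0.0002 = 0.3380.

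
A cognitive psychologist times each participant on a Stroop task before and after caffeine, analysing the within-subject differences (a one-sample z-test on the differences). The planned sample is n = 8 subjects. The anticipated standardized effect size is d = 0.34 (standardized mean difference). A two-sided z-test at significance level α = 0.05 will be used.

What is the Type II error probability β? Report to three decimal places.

Noncentrality parameter: δ = d·√n = 0.34 × √8 = 0.9617
Two-sided α = 0.05 → critical value z_{0.025} = 1.960.
Power = Φ(δ − 1.960) + Φ(−δ − 1.960) = Φ(-0.998) + Φ(-2.922) = 0.1591 + 0.0017 = 0.1608.
Type II error: β = 1 − power = 1 − 0.1608 = 0.8392.

β ≈ 0.839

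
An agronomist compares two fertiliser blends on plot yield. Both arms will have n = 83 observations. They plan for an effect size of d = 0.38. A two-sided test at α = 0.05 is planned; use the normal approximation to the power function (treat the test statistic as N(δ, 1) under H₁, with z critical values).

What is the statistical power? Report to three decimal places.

Power ≈ 0.687

Noncentrality parameter: δ = d·√(n/2) = 0.38 × √(83/2) = 2.4480
Two-sided α = 0.05 → critical value z_{0.025} = 1.960.
Power = Φ(δ − 1.960) + Φ(−δ − 1.960) = Φ(0.488) + Φ(-4.408) = 0.6872 + 0.0000 = 0.6872.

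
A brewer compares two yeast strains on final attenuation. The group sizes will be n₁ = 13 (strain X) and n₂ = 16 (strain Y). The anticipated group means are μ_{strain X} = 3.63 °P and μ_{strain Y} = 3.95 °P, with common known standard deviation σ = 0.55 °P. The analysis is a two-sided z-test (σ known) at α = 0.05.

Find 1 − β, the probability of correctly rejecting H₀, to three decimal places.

Standardized effect: d = |μ_{strain X} − μ_{strain Y}| / σ = |3.63 − 3.95| / 0.55 = 0.5818
Noncentrality parameter: δ = d / √(1/n₁ + 1/n₂) = 0.5818 / √(1/13 + 1/16) = 1.5582
Two-sided α = 0.05 → critical value z_{0.025} = 1.960.
Power = Φ(δ − 1.960) + Φ(−δ − 1.960) = Φ(-0.402) + Φ(-3.518) = 0.3439 + 0.0002 = 0.3441.

Power ≈ 0.344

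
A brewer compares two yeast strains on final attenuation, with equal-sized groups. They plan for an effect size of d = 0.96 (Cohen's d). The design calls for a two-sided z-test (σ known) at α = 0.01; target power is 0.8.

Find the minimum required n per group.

n = 26 per group

For power 0.8 need Φ(δ − z_{0.005}) = 0.8, so δ = z_{0.005} + z_{0.20} = 2.576 + 0.842 = 3.417.
(The Φ(−δ − z_{α/2}) term is vanishingly small for δ > 0 and is dropped in the standard sample-size formula.)
δ = d·√(n/2) ⇒ n = 2(δ/d)² = 2 × (3.417 / 0.96)² = 25.34.
Rounding up, n = 26 per group.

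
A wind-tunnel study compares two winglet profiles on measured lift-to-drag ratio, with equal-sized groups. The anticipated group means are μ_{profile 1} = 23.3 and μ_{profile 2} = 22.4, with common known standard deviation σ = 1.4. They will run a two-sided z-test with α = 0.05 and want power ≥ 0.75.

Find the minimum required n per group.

n = 34 per group

Standardized effect: d = |μ_{profile 1} − μ_{profile 2}| / σ = |23.3 − 22.4| / 1.4 = 0.6429
Set Φ(δ − 1.960) = 0.75; then δ − 1.960 = Φ⁻¹(0.75) = 0.674, giving δ = 2.634.
(The Φ(−δ − z_{α/2}) term is vanishingly small for δ > 0 and is dropped in the standard sample-size formula.)
δ = d·√(n/2) ⇒ n = 2(δ/d)² = 2 × (2.634 / 0.6429)² = 33.59.
Rounding up, n = 34 per group.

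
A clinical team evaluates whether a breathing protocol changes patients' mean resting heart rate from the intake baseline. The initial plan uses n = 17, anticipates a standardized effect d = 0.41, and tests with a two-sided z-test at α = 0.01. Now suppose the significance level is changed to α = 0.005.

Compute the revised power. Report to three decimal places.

Power ≈ 0.132

δ = d·√n = 0.41 × √17 = 1.6905 (unchanged). New critical value: z_{0.0025} = 2.807.
Revised power = Φ(δ − 2.807) + Φ(−δ − 2.807) = Φ(-1.117) + Φ(-4.498) = 0.1321 + 0.0000 = 0.1321.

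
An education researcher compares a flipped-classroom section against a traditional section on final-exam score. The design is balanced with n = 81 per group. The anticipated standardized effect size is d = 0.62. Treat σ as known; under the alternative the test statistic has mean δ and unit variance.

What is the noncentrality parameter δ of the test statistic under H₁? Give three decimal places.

δ = d·√(n/2) = 0.62 × √(81/2) = 3.9457

δ ≈ 3.946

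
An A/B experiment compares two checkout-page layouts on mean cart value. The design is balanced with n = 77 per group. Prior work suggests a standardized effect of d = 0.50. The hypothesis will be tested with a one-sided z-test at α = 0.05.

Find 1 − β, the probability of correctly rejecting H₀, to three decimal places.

Power ≈ 0.928

Noncentrality parameter: δ = d·√(n/2) = 0.50 × √(77/2) = 3.1024
Critical value for a one-sided test at α = 0.05: z_α = 1.645.
Power = Φ(δ − 1.645) = Φ(1.458) = 0.9275.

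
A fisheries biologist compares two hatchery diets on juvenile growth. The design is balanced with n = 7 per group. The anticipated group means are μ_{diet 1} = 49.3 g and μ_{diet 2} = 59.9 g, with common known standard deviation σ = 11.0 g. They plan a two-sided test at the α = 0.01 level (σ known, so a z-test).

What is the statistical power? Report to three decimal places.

Power ≈ 0.220

Standardized effect: d = |μ_{diet 1} − μ_{diet 2}| / σ = |49.3 − 59.9| / 11.0 = 0.9636
Noncentrality parameter: δ = d·√(n/2) = 0.9636 × √(7/2) = 1.8028
Two-sided α = 0.01 → critical value z_{0.005} = 2.576.
Power = Φ(δ − 2.576) + Φ(−δ − 2.576) = Φ(-0.773) + Φ(-4.379) = 0.2198 + 0.0000 = 0.2198.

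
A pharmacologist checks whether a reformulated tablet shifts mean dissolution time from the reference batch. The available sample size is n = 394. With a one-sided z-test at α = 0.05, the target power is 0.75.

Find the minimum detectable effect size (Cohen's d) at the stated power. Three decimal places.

Need Φ(δ − 1.645) = 0.75, so δ = 1.645 + 0.674 = 2.319.
δ = d·√n ⇒ d = δ/√n = 2.319/√394 = 0.1168.

d ≈ 0.117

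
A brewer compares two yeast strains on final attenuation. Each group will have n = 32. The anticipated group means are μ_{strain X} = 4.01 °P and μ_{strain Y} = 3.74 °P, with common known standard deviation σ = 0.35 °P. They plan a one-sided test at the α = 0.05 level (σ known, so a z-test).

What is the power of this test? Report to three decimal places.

Standardized effect: d = |μ_{strain X} − μ_{strain Y}| / σ = |4.01 − 3.74| / 0.35 = 0.7714
Noncentrality parameter: δ = d·√(n/2) = 0.7714 × √(32/2) = 3.0857
One-sided α = 0.05 → critical value z_{0.05} = 1.645.
Power = P(Z > 1.645 − δ) = Φ(1.441) = 0.9252.

Power ≈ 0.925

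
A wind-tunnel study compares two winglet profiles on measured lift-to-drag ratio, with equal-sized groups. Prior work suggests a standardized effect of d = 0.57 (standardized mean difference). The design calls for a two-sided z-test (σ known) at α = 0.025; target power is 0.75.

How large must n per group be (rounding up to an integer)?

n = 53 per group

For power 0.75 need Φ(δ − z_{0.0125}) = 0.75, so δ = z_{0.0125} + z_{0.25} = 2.241 + 0.674 = 2.916.
(For δ > 0 the lower-tail rejection region contributes negligibly to power, so the one-term inversion is standard.)
δ = d·√(n/2) ⇒ n = 2(δ/d)² = 2 × (2.916 / 0.57)² = 52.34.
Round up to the next whole unit.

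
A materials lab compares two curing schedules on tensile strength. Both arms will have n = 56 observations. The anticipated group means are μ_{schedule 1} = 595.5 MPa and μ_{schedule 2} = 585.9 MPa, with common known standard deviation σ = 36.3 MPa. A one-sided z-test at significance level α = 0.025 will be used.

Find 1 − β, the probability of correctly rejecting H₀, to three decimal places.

Standardized effect: d = |μ_{schedule 1} − μ_{schedule 2}| / σ = |595.5 − 585.9| / 36.3 = 0.2645
Noncentrality parameter: δ = d·√(n/2) = 0.2645 × √(56/2) = 1.3994
Critical value for a one-sided test at α = 0.025: z_α = 1.960.
Power = Φ(δ − 1.960) = Φ(-0.561) = 0.2875.

Power ≈ 0.288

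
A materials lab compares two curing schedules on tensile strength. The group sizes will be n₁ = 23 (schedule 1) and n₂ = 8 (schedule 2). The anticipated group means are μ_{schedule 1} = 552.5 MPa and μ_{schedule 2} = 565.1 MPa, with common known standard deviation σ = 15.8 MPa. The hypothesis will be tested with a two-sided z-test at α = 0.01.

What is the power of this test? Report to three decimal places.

Standardized effect: d = |μ_{schedule 1} − μ_{schedule 2}| / σ = |552.5 − 565.1| / 15.8 = 0.7975
Noncentrality parameter: δ = d / √(1/n₁ + 1/n₂) = 0.7975 / √(1/23 + 1/8) = 1.9429
Critical value for a two-sided test at α = 0.01: z_{α/2} = 2.576.
Power = Φ(δ − 2.576) + Φ(−δ − 2.576) = Φ(-0.633) + Φ(-4.519) = 0.2634 + 0.0000 = 0.2634.

Power ≈ 0.263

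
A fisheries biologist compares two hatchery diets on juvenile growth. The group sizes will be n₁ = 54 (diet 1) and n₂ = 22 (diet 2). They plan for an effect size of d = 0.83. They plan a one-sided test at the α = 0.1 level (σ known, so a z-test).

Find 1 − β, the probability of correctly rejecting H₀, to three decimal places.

Power ≈ 0.977

Noncentrality parameter: δ = d / √(1/n₁ + 1/n₂) = 0.83 / √(1/54 + 1/22) = 3.2816
Critical value for a one-sided test at α = 0.1: z_α = 1.282.
Power = Φ(δ − 1.282) = Φ(2.000) = 0.9772.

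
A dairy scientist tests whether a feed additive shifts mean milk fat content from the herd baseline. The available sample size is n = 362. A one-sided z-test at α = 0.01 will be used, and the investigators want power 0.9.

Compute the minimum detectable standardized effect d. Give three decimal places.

Need Φ(δ − 2.326) = 0.9, so δ = 2.326 + 1.282 = 3.608.
δ = d·√n ⇒ d = δ/√n = 3.608/√362 = 0.1896.

d ≈ 0.190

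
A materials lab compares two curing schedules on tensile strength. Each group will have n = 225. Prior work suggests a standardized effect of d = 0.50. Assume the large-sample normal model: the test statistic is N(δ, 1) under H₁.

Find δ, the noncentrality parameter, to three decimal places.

The noncentrality parameter scales effect size by the design's sample-size factor: δ = d·√(n/2) = 0.50 × √(225/2) = 5.3033

δ ≈ 5.303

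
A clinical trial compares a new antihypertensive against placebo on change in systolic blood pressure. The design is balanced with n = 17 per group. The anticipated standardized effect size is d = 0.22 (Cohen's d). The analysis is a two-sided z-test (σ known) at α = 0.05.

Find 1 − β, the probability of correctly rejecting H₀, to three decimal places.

Power ≈ 0.098

Noncentrality parameter: δ = d·√(n/2) = 0.22 × √(17/2) = 0.6414
Two-sided α = 0.05 → critical value z_{0.025} = 1.960.
Power = Φ(δ − 1.960) + Φ(−δ − 1.960) = Φ(-1.319) + Φ(-2.601) = 0.0937 + 0.0046 = 0.0983.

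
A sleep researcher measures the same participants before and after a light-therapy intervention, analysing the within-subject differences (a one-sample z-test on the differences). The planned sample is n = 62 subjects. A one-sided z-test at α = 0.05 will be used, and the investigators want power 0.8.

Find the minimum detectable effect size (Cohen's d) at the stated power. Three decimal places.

d ≈ 0.316

Required noncentrality: δ = z_{0.05} + z_{0.20} = 1.645 + 0.842 = 2.486.
δ = d·√n ⇒ d = δ/√n = 2.486/√62 = 0.3158.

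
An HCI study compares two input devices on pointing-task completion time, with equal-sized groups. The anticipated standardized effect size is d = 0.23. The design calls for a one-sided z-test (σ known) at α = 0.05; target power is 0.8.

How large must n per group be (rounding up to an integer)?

For power 0.8 need Φ(δ − z_{0.05}) = 0.8, so δ = z_{0.05} + z_{0.20} = 1.645 + 0.842 = 2.486.
δ = d·√(n/2) ⇒ n = 2(δ/d)² = 2 × (2.486 / 0.23)² = 233.75.
Round up to the next whole unit.

n = 234 per group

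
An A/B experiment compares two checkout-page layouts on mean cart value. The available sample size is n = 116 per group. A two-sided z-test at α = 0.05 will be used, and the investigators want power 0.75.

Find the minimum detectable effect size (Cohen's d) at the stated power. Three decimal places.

d ≈ 0.346

Required noncentrality: δ = z_{0.025} + z_{0.25} = 1.960 + 0.674 = 2.634.
(The second rejection-region term Φ(−δ − z_{α/2}) is negligible and dropped.)
δ = d·√(n/2) ⇒ d = δ/√(n/2) = 2.634/√(116/2) = 0.3459.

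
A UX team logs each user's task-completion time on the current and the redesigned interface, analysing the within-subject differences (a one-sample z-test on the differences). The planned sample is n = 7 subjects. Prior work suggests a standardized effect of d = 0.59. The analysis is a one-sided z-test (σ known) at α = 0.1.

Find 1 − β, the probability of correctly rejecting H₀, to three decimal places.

Noncentrality parameter: δ = d·√n = 0.59 × √7 = 1.5610
Critical value for a one-sided test at α = 0.1: z_α = 1.282.
Power = P(Z > 1.282 − δ) = Φ(0.279) = 0.6100.

Power ≈ 0.610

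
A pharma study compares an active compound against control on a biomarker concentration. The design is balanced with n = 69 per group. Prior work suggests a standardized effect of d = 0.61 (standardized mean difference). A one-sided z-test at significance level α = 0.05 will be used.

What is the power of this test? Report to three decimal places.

Power ≈ 0.974

Noncentrality parameter: δ = d·√(n/2) = 0.61 × √(69/2) = 3.5829
One-sided α = 0.05 → critical value z_{0.05} = 1.645.
Power = P(Z > 1.645 − δ) = Φ(1.938) = 0.9737.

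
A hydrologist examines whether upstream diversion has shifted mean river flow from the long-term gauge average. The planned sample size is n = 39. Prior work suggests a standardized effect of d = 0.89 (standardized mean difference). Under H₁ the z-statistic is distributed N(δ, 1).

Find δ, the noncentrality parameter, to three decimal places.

δ ≈ 5.558

The noncentrality parameter scales effect size by the design's sample-size factor: δ = d·√n = 0.89 × √39 = 5.5580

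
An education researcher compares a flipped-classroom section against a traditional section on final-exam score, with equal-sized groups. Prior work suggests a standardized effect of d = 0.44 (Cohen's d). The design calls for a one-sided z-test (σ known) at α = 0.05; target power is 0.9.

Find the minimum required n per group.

n = 89 per group

Set Φ(δ − 1.645) = 0.9; then δ − 1.645 = Φ⁻¹(0.9) = 1.282, giving δ = 2.926.
δ = d·√(n/2) ⇒ n = 2(δ/d)² = 2 × (2.926 / 0.44)² = 88.47.
Round up to the next whole unit.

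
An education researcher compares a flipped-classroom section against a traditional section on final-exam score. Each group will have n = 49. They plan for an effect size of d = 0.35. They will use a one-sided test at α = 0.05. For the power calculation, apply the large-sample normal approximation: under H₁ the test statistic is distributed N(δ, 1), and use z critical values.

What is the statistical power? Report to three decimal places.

Power ≈ 0.535

Noncentrality parameter: δ = d·√(n/2) = 0.35 × √(49/2) = 1.7324
Critical value for a one-sided test at α = 0.05: z_α = 1.645.
Power = P(Z > 1.645 − δ) = Φ(0.088) = 0.5349.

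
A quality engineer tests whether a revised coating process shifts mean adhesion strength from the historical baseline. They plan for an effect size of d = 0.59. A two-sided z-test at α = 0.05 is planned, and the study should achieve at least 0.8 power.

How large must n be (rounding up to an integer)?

n = 23

For power 0.8 need Φ(δ − z_{0.025}) = 0.8, so δ = z_{0.025} + z_{0.20} = 1.960 + 0.842 = 2.802.
(Ignoring the negligible lower-tail rejection probability gives the usual closed-form inversion.)
δ = d·√n ⇒ n = (δ/d)² = (2.802 / 0.59)² = 22.55.
Rounding up, n = 23.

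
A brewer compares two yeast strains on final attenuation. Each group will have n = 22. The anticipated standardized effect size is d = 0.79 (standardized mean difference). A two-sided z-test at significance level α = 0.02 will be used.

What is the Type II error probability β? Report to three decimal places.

β ≈ 0.384

Noncentrality parameter: δ = d·√(n/2) = 0.79 × √(22/2) = 2.6201
Two-sided α = 0.02 → critical value z_{0.01} = 2.326.
Power = Φ(δ − 2.326) + Φ(−δ − 2.326) = Φ(0.294) + Φ(-4.946) = 0.6155 + 0.0000 = 0.6155.
Type II error: β = 1 − power = 1 − 0.6155 = 0.3845.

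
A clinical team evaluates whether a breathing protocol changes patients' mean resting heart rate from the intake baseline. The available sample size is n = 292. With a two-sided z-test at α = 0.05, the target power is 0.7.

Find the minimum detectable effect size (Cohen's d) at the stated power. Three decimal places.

Required noncentrality: δ = z_{0.025} + z_{0.30} = 1.960 + 0.524 = 2.484.
(The second rejection-region term Φ(−δ − z_{α/2}) is negligible and dropped.)
δ = d·√n ⇒ d = δ/√n = 2.484/√292 = 0.1454.

d ≈ 0.145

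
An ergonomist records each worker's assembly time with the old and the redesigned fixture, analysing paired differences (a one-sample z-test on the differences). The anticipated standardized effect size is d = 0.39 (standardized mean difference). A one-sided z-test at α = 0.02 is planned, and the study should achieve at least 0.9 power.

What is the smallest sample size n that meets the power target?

Set Φ(δ − 2.054) = 0.9; then δ − 2.054 = Φ⁻¹(0.9) = 1.282, giving δ = 3.335.
δ = d·√n ⇒ n = (δ/d)² = (3.335 / 0.39)² = 73.14.
Round up to the next whole unit.

n = 74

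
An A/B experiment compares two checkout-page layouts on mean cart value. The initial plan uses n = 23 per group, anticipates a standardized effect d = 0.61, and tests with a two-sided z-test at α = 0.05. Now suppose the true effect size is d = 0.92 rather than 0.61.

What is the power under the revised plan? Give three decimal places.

Power ≈ 0.877

With d = 0.92: δ = d·√(n/2) = 0.92 × √(23/2) = 3.1199. Critical value z_{0.025} = 1.960.
Revised power = Φ(δ − 1.960) + Φ(−δ − 1.960) = Φ(1.160) + Φ(-5.080) = 0.8770 + 0.0000 = 0.8770.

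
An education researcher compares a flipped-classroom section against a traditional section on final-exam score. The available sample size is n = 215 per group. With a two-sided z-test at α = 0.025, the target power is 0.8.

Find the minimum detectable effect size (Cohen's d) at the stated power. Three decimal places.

d ≈ 0.297

Required noncentrality: δ = z_{0.0125} + z_{0.20} = 2.241 + 0.842 = 3.083.
(The second rejection-region term Φ(−δ − z_{α/2}) is negligible and dropped.)
δ = d·√(n/2) ⇒ d = δ/√(n/2) = 3.083/√(215/2) = 0.2974.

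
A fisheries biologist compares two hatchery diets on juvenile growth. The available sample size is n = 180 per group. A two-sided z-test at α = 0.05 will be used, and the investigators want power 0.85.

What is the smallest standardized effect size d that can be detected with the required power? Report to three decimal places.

Required noncentrality: δ = z_{0.025} + z_{0.15} = 1.960 + 1.036 = 2.996.
(The second rejection-region term Φ(−δ − z_{α/2}) is negligible and dropped.)
δ = d·√(n/2) ⇒ d = δ/√(n/2) = 2.996/√(180/2) = 0.3158.

d ≈ 0.316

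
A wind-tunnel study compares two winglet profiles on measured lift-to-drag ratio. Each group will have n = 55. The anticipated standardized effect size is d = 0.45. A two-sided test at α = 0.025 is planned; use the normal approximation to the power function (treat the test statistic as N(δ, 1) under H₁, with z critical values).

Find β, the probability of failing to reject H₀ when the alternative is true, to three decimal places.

Noncentrality parameter: λ = d·√(n/2) = 0.45 × √(55/2) = 2.3598
Critical value for a two-sided test at α = 0.025: z_{α/2} = 2.241.
Power = Φ(λ − 2.241) + Φ(−λ − 2.241) = Φ(0.118) + Φ(-4.601) = 0.5471 + 0.0000 = 0.5471.
Type II error: β = 1 − power = 1 − 0.5471 = 0.4529.

β ≈ 0.453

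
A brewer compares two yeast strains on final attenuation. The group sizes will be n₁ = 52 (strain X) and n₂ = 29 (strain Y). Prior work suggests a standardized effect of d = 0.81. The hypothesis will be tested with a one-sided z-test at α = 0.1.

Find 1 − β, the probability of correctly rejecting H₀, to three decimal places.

Noncentrality parameter: δ = d / √(1/n₁ + 1/n₂) = 0.81 / √(1/52 + 1/29) = 3.4950
One-sided α = 0.1 → critical value z_{0.1} = 1.282.
Power = P(Z > 1.282 − δ) = Φ(2.213) = 0.9866.

Power ≈ 0.987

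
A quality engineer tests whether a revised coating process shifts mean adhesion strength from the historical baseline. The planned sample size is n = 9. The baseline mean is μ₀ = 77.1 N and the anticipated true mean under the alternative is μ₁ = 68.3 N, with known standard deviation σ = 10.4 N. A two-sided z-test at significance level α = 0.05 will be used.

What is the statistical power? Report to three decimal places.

Power ≈ 0.719

Standardized effect: d = |μ₁ − μ₀| / σ = |68.3 − 77.1| / 10.4 = 0.8462
Noncentrality parameter: λ = d·√n = 0.8462 × √9 = 2.5385
Critical value for a two-sided test at α = 0.05: z_{α/2} = 1.960.
Power = Φ(λ − 1.960) + Φ(−λ − 1.960) = Φ(0.578) + Φ(-4.498) = 0.7185 + 0.0000 = 0.7185.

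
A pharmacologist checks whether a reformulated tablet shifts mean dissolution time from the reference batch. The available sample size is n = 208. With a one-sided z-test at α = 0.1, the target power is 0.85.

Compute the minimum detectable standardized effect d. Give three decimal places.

d ≈ 0.161

Need Φ(δ − 1.282) = 0.85, so δ = 1.282 + 1.036 = 2.318.
δ = d·√n ⇒ d = δ/√n = 2.318/√208 = 0.1607.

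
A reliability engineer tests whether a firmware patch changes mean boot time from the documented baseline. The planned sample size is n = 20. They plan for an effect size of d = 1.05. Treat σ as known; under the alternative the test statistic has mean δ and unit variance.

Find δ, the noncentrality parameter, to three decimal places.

δ ≈ 4.696

δ = d·√n = 1.05 × √20 = 4.6957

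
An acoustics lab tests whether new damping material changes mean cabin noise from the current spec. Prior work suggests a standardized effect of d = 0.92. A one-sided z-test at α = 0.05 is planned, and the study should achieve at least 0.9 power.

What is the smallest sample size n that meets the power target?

Set Φ(δ − 1.645) = 0.9; then δ − 1.645 = Φ⁻¹(0.9) = 1.282, giving δ = 2.926.
δ = d·√n ⇒ n = (δ/d)² = (2.926 / 0.92)² = 10.12.
Rounding up, n = 11.

n = 11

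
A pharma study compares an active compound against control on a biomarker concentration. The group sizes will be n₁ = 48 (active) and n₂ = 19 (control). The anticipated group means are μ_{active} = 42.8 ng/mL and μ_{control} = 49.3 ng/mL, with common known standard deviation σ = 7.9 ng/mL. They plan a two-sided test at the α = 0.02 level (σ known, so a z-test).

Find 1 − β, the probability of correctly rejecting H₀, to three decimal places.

Standardized effect: d = |μ_{active} − μ_{control}| / σ = |42.8 − 49.3| / 7.9 = 0.8228
Noncentrality parameter: δ = d / √(1/n₁ + 1/n₂) = 0.8228 / √(1/48 + 1/19) = 3.0356
Two-sided α = 0.02 → critical value z_{0.01} = 2.326.
Power = Φ(δ − 2.326) + Φ(−δ − 2.326) = Φ(0.709) + Φ(-5.362) = 0.7609 + 0.0000 = 0.7609.

Power ≈ 0.761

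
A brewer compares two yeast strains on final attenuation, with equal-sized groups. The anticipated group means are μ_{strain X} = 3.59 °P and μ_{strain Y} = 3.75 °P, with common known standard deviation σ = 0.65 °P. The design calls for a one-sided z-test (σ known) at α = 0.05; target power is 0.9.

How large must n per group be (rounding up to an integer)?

Standardized effect: d = |μ_{strain X} − μ_{strain Y}| / σ = |3.59 − 3.75| / 0.65 = 0.2462
Set Φ(δ − 1.645) = 0.9; then δ − 1.645 = Φ⁻¹(0.9) = 1.282, giving δ = 2.926.
δ = d·√(n/2) ⇒ n = 2(δ/d)² = 2 × (2.926 / 0.2462)² = 282.67.
Rounding up, n = 283 per group.

n = 283 per group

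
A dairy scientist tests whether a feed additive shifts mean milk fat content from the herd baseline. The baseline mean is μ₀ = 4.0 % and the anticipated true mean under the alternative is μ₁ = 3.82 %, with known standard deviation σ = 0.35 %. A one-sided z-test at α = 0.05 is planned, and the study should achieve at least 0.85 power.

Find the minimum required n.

n = 28

Standardized effect: d = |μ₁ − μ₀| / σ = |3.82 − 4.0| / 0.35 = 0.5143
For power 0.85 need Φ(δ − z_{0.05}) = 0.85, so δ = z_{0.05} + z_{0.15} = 1.645 + 1.036 = 2.681.
δ = d·√n ⇒ n = (δ/d)² = (2.681 / 0.5143)² = 27.18.
Rounding up, n = 28.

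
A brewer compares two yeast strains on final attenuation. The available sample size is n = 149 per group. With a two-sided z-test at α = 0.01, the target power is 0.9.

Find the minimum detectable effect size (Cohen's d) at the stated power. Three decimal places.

Need Φ(δ − 2.576) = 0.9, so δ = 2.576 + 1.282 = 3.857.
(Lower-tail contribution to power is negligible for δ > 0.)
δ = d·√(n/2) ⇒ d = δ/√(n/2) = 3.857/√(149/2) = 0.4469.

d ≈ 0.447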